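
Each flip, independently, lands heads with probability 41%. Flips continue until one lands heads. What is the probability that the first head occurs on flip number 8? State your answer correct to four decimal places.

0.0102

Geometric (trials to first success), p = 0.41.
P(Y = 8) = (1−p)^7 · p = 0.024887 · 0.41 = 0.010203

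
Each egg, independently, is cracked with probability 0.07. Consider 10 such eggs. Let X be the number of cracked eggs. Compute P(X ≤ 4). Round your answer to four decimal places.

X ~ Binomial(10, 0.07); P(X ≤ 4) = Σ C(10,k) p^k (1−p)^(10−k) over k:
  k=0: C(10,0)·0.07^0·0.93^10 = 0.483982
  k=1: C(10,1)·0.07^1·0.93^9 = 0.364288
  k=2: C(10,2)·0.07^2·0.93^8 = 0.123388
  k=3: C(10,3)·0.07^3·0.93^7 = 0.024766
  k=4: C(10,4)·0.07^4·0.93^6 = 0.003262
Total = 0.999686

0.9997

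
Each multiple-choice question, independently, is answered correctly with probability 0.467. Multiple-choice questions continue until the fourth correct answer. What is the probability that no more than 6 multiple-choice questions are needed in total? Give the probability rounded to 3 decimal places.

0.284

Finishing within 6 multiple-choice questions ⇔ at least 4 successes in the first 6. With X ~ Binomial(6, 0.467), P(Y ≤ 6) = 1 − P(X ≤ 3).
  k=0: C(6,0)·0.467^0·0.533^6 = 0.02293
  k=1: C(6,1)·0.467^1·0.533^5 = 0.12053
  k=2: C(6,2)·0.467^2·0.533^4 = 0.26402
  k=3: C(6,3)·0.467^3·0.533^3 = 0.30843
1 − 0.71591 = 0.28409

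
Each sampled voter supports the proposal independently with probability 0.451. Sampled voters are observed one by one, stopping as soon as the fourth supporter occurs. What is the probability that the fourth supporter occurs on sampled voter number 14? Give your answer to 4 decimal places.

Y = trial on which the fourth success occurs; negative binomial, r=4, p=0.451.
P(Y=14) = C(13,3) · p^4 · (1−p)^10
= 286 · 0.041372 · 0.0024873 = 0.029430

0.0294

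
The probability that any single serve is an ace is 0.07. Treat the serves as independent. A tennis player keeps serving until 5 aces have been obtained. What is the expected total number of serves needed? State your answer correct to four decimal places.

71.4286

Y = total serves until the fifth success; negative binomial with r=5, p=0.07.
E[Y] = r / p = 5 / 0.07 = 71.428571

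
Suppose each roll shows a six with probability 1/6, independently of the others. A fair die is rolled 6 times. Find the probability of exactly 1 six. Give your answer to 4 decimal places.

0.4019

X ~ Binomial(n=6, p=0.166667).
P(X=1) = C(6,1) · p^1 · (1−p)^5
= 6 · 0.16667 · 0.40188 = 0.401878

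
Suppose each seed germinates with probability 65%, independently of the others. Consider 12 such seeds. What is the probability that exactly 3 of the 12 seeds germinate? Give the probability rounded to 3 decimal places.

0.005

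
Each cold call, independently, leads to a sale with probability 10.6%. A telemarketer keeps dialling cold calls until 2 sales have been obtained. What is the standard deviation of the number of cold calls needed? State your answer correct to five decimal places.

12.61473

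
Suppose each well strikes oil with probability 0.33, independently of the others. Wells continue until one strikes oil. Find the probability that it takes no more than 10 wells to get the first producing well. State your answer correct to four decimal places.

0.9818

Y = number of wells to the first success; geometric, p = 0.33.
P(Y ≤ 10) = 1 − (1−p)^10 = 1 − 0.018228 = 0.981772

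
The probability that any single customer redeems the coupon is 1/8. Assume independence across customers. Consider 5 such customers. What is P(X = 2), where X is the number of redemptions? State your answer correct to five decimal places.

0.10468

X ~ Binomial(n=5, p=0.125).
P(X=2) = C(5,2) · p^2 · (1−p)^3
= 10 · 0.015625 · 0.66992 = 0.1046753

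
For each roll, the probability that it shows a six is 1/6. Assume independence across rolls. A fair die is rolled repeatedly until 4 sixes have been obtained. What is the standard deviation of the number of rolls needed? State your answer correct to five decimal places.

Y = total rolls until the fourth success; negative binomial with r=4, p=0.166667.
SD(Y) = √[r(1−p)/p²] = √(120.0000000) = 10.9544512

10.95445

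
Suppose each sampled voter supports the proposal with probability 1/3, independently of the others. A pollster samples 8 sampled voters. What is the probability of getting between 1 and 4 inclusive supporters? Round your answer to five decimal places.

0.87304

X ~ Binomial(8, 0.333333); P(1 ≤ X ≤ 4) = Σ C(8,k) p^k (1−p)^(8−k) over k:
  k=1: C(8,1)·0.333333^1·0.666667^7 = 0.1560738
  k=2: C(8,2)·0.333333^2·0.666667^6 = 0.2731291
  k=3: C(8,3)·0.333333^3·0.666667^5 = 0.2731291
  k=4: C(8,4)·0.333333^4·0.666667^4 = 0.1707057
Total = 0.8730376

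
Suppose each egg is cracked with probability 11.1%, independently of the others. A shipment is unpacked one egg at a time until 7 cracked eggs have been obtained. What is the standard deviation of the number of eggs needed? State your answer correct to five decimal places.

22.47382

Y = total eggs until the seventh success; negative binomial with r=7, p=0.111.
SD(Y) = √[r(1−p)/p²] = √(505.0726402) = 22.4738212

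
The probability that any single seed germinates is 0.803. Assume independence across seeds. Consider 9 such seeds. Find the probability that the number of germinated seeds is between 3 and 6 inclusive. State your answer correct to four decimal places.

X ~ Binomial(9, 0.803); P(3 ≤ X ≤ 6) = Σ C(9,k) p^k (1−p)^(9−k) over k:
  k=3: C(9,3)·0.803^3·0.197^6 = 0.002542
  k=4: C(9,4)·0.803^4·0.197^5 = 0.015544
  k=5: C(9,5)·0.803^5·0.197^4 = 0.063360
  k=6: C(9,6)·0.803^6·0.197^3 = 0.172175
Total = 0.253621

0.2536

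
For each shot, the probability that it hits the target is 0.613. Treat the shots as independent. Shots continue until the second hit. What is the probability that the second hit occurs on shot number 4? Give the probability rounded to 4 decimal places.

Y = trial on which the second success occurs; negative binomial, r=2, p=0.613.
P(Y=4) = C(3,1) · p^2 · (1−p)^2
= 3 · 0.37577 · 0.14977 = 0.168836

0.1688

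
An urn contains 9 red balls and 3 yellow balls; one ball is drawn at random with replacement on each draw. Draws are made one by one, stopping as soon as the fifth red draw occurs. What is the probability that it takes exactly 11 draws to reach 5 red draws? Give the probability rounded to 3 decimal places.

0.012

Y = trial on which the fifth success occurs; negative binomial, r=5, p=0.75.
P(Y=11) = C(10,4) · p^5 · (1−p)^6
= 210 · 0.2373 · 0.00024414 = 0.01217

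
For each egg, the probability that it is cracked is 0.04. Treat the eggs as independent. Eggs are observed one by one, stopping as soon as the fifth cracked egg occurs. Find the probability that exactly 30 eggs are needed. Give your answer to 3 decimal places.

0.001

Y = trial on which the fifth success occurs; negative binomial, r=5, p=0.04.
P(Y=30) = C(29,4) · p^5 · (1−p)^25
= 23751 · 1.024e-07 · 0.3604 = 0.00088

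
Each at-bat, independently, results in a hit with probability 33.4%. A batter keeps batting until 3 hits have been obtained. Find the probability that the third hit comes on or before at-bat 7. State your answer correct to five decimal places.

0.43089

Finishing within 7 at-bats ⇔ at least 3 successes in the first 7. With X ~ Binomial(7, 0.334), P(Y ≤ 7) = 1 − P(X ≤ 2).
  k=0: C(7,0)·0.334^0·0.666^7 = 0.0581192
  k=1: C(7,1)·0.334^1·0.666^6 = 0.2040281
  k=2: C(7,2)·0.334^2·0.666^5 = 0.3069611
1 − 0.5691084 = 0.4308916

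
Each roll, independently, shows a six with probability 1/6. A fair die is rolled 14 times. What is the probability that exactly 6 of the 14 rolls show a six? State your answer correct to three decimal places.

0.015

X ~ Binomial(n=14, p=0.166667).
P(X=6) = C(14,6) · p^6 · (1−p)^8
= 3003 · 2.1433e-05 · 0.23257 = 0.01497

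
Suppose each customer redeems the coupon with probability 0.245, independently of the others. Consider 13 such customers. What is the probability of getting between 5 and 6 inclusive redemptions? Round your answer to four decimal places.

0.1718

X ~ Binomial(13, 0.245); P(5 ≤ X ≤ 6) = Σ C(13,k) p^k (1−p)^(13−k) over k:
  k=5: C(13,5)·0.245^5·0.755^8 = 0.119946
  k=6: C(13,6)·0.245^6·0.755^7 = 0.051897
Total = 0.171843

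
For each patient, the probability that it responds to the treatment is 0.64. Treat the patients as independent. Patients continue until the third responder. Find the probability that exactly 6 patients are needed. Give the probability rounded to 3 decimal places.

0.122

Y = trial on which the third success occurs; negative binomial, r=3, p=0.64.
P(Y=6) = C(5,2) · p^3 · (1−p)^3
= 10 · 0.26214 · 0.046656 = 0.12231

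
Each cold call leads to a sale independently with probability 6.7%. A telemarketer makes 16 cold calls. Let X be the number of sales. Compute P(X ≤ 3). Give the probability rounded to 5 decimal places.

X ~ Binomial(16, 0.067); P(X ≤ 3) = Σ C(16,k) p^k (1−p)^(16−k) over k:
  k=0: C(16,0)·0.067^0·0.933^16 = 0.3296904
  k=1: C(16,1)·0.067^1·0.933^15 = 0.3788083
  k=2: C(16,2)·0.067^2·0.933^14 = 0.2040205
  k=3: C(16,3)·0.067^3·0.933^13 = 0.0683713
Total = 0.9808905

0.98089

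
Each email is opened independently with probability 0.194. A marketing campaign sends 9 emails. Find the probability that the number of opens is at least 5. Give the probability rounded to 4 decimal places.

0.0172

X ~ Binomial(9, 0.194); P(X ≥ 5) = Σ C(9,k) p^k (1−p)^(9−k) over k:
  k=5: C(9,5)·0.194^5·0.806^4 = 0.014612
  k=6: C(9,6)·0.194^6·0.806^3 = 0.002345
  k=7: C(9,7)·0.194^7·0.806^2 = 0.000242
  k=8: C(9,8)·0.194^8·0.806^1 = 0.000015
  k=9: C(9,9)·0.194^9·0.806^0 = 0.000000
Total = 0.017214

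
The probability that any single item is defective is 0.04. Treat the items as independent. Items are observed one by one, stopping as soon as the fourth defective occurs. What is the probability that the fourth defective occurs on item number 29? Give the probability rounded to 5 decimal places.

Y = trial on which the fourth success occurs; negative binomial, r=4, p=0.04.
P(Y=29) = C(28,3) · p^4 · (1−p)^25
= 3276 · 2.56e-06 · 0.3604 = 0.0030225

0.00302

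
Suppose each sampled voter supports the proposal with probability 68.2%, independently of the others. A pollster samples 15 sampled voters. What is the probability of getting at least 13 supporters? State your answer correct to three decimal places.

X ~ Binomial(15, 0.682); P(X ≥ 13) = Σ C(15,k) p^k (1−p)^(15−k) over k:
  k=13: C(15,13)·0.682^13·0.318^2 = 0.07332
  k=14: C(15,14)·0.682^14·0.318^1 = 0.02246
  k=15: C(15,15)·0.682^15·0.318^0 = 0.00321
Total = 0.09900

0.099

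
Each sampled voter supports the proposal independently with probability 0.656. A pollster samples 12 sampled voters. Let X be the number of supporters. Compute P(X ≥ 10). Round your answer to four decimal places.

0.1616

X ~ Binomial(12, 0.656); P(X ≥ 10) = Σ C(12,k) p^k (1−p)^(12−k) over k:
  k=10: C(12,10)·0.656^10·0.344^2 = 0.115265
  k=11: C(12,11)·0.656^11·0.344^1 = 0.039965
  k=12: C(12,12)·0.656^12·0.344^0 = 0.006351
Total = 0.161582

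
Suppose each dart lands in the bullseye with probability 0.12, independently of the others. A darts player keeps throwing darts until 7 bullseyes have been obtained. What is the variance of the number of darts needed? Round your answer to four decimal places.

427.7778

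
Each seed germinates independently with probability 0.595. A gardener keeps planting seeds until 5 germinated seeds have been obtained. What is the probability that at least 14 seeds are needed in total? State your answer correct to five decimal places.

0.03491

Needing more than 13 seeds ⇔ fewer than 5 successes in the first 13. With X ~ Binomial(13, 0.595), P(Y > 13) = P(X ≤ 4).
  k=0: C(13,0)·0.595^0·0.405^13 = 0.0000079
  k=1: C(13,1)·0.595^1·0.405^12 = 0.0001506
  k=2: C(13,2)·0.595^2·0.405^11 = 0.0013278
  k=3: C(13,3)·0.595^3·0.405^10 = 0.0071527
  k=4: C(13,4)·0.595^4·0.405^9 = 0.0262705
P(X ≤ 4) = 0.0349095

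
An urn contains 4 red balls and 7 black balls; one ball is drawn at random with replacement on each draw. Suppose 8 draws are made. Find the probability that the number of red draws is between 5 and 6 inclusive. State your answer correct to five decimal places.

0.11797

X ~ Binomial(8, 0.363636); P(5 ≤ X ≤ 6) = Σ C(8,k) p^k (1−p)^(8−k) over k:
  k=5: C(8,5)·0.363636^5·0.636364^3 = 0.0917573
  k=6: C(8,6)·0.363636^6·0.636364^2 = 0.0262164
Total = 0.1179737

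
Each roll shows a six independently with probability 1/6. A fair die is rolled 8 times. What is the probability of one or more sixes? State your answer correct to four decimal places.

P(at least one) = 1 − P(none) = 1 − (1 − 0.166667)^8
= 1 − 0.232568 = 0.767432

0.7674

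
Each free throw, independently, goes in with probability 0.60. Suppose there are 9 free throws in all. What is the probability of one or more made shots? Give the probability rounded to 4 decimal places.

0.9997

P(at least one) = 1 − P(none) = 1 − (1 − 0.60)^9
= 1 − 0.000262 = 0.999738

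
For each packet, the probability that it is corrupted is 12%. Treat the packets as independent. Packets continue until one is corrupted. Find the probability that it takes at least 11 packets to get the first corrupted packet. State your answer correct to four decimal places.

0.2785

Y = number of packets to the first success; geometric, p = 0.12.
P(Y > 10) = P(first 10 all fail) = (1−p)^10 = 0.278501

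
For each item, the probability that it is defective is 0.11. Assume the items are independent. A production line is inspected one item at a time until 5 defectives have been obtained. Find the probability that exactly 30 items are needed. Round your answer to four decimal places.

Y = trial on which the fifth success occurs; negative binomial, r=5, p=0.11.
P(Y=30) = C(29,4) · p^5 · (1−p)^25
= 23751 · 1.6105e-05 · 0.054294 = 0.020768

0.0208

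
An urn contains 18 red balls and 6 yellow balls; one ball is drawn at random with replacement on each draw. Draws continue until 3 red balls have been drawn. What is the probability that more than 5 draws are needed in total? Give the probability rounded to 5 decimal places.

0.10352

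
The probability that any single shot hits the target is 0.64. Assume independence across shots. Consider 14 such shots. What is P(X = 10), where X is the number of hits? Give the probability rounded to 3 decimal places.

0.194

X ~ Binomial(n=14, p=0.64).
P(X=10) = C(14,10) · p^10 · (1−p)^4
= 1001 · 0.011529 · 0.016796 = 0.19384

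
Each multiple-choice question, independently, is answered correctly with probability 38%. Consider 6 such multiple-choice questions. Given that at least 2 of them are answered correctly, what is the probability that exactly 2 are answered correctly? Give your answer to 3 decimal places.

0.436

X ~ Binomial(6, 0.38). Want P(X=2 | X≥2) = P(X=2) / P(X≥2).
P(X=2) = C(6,2)·0.38^2·0.62^4 = 0.32006
P(X≥2) = 1 − 0.05680 − 0.20888 = 0.73432
Ratio = 0.32006 / 0.73432 = 0.43585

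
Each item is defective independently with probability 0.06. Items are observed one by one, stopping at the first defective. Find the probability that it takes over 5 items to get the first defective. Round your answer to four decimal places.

0.7339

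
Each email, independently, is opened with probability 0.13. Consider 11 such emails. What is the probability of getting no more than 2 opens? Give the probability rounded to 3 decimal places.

0.837

X ~ Binomial(11, 0.13); P(X ≤ 2) = Σ C(11,k) p^k (1−p)^(11−k) over k:
  k=0: C(11,0)·0.13^0·0.87^11 = 0.21613
  k=1: C(11,1)·0.13^1·0.87^10 = 0.35525
  k=2: C(11,2)·0.13^2·0.87^9 = 0.26541
Total = 0.83679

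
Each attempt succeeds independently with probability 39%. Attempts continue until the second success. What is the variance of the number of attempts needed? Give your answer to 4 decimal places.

Y = total attempts until the second success; negative binomial with r=2, p=0.39.
Var(Y) = r(1−p)/p² = 2·0.61 / 0.39² = 8.021039

8.0210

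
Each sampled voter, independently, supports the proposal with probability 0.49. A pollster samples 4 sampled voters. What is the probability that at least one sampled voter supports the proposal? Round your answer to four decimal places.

0.9323

P(at least one) = 1 − P(none) = 1 − (1 − 0.49)^4
= 1 − 0.067652 = 0.932348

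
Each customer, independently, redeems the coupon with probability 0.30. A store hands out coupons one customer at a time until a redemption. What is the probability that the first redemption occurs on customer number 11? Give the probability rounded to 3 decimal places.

0.008

Geometric (trials to first success), p = 0.30.
P(Y = 11) = (1−p)^10 · p = 0.028248 · 0.30 = 0.00847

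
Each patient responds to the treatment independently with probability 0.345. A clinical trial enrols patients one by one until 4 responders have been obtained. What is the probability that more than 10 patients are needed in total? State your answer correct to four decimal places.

0.5274

Needing more than 10 patients ⇔ fewer than 4 successes in the first 10. With X ~ Binomial(10, 0.345), P(Y > 10) = P(X ≤ 3).
  k=0: C(10,0)·0.345^0·0.655^10 = 0.014535
  k=1: C(10,1)·0.345^1·0.655^9 = 0.076558
  k=2: C(10,2)·0.345^2·0.655^8 = 0.181460
  k=3: C(10,3)·0.345^3·0.655^7 = 0.254875
P(X ≤ 3) = 0.527428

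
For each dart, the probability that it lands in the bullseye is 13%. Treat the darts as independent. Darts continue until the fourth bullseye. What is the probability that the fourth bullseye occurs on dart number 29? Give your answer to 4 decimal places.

0.0288

Y = trial on which the fourth success occurs; negative binomial, r=4, p=0.13.
P(Y=29) = C(28,3) · p^4 · (1−p)^25
= 3276 · 0.00028561 · 0.03076 = 0.028781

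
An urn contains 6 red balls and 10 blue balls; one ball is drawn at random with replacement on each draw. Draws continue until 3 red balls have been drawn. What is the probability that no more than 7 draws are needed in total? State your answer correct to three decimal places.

0.525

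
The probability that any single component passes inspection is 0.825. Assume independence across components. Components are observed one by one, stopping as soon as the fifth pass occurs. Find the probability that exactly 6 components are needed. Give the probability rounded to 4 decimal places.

Y = trial on which the fifth success occurs; negative binomial, r=5, p=0.825.
P(Y=6) = C(5,4) · p^5 · (1−p)^1
= 5 · 0.38218 · 0.175 = 0.334409

0.3344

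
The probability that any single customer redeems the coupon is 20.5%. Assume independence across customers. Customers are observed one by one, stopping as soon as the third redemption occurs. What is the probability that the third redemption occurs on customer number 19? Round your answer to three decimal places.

0.034

Y = trial on which the third success occurs; negative binomial, r=3, p=0.205.
P(Y=19) = C(18,2) · p^3 · (1−p)^16
= 153 · 0.0086151 · 0.025461 = 0.03356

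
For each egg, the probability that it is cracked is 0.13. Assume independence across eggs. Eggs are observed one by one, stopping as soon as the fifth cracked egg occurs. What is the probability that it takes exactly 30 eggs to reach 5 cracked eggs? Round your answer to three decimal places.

0.027

Y = trial on which the fifth success occurs; negative binomial, r=5, p=0.13.
P(Y=30) = C(29,4) · p^5 · (1−p)^25
= 23751 · 3.7129e-05 · 0.03076 = 0.02713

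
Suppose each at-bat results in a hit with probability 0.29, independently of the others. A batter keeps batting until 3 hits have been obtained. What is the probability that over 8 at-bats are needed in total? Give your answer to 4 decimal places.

Needing more than 8 at-bats ⇔ fewer than 3 successes in the first 8. With X ~ Binomial(8, 0.29), P(Y > 8) = P(X ≤ 2).
  k=0: C(8,0)·0.29^0·0.71^8 = 0.064575
  k=1: C(8,1)·0.29^1·0.71^7 = 0.211007
  k=2: C(8,2)·0.29^2·0.71^6 = 0.301651
P(X ≤ 2) = 0.577233

0.5772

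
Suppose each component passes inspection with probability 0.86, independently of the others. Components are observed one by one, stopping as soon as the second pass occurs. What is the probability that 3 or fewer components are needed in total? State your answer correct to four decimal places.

0.9467

Finishing within 3 components ⇔ at least 2 successes in the first 3. With X ~ Binomial(3, 0.86), P(Y ≤ 3) = 1 − P(X ≤ 1).
  k=0: C(3,0)·0.86^0·0.14^3 = 0.002744
  k=1: C(3,1)·0.86^1·0.14^2 = 0.050568
1 − 0.053312 = 0.946688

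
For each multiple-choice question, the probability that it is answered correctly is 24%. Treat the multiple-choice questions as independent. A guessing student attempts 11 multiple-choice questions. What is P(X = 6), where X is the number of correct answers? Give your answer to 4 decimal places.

0.0224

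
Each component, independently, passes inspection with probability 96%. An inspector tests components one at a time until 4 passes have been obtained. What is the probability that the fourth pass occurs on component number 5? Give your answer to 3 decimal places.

0.136

Y = trial on which the fourth success occurs; negative binomial, r=4, p=0.96.
P(Y=5) = C(4,3) · p^4 · (1−p)^1
= 4 · 0.84935 · 0.04 = 0.13590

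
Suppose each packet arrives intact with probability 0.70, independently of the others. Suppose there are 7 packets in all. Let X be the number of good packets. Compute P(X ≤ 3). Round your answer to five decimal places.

X ~ Binomial(7, 0.70); P(X ≤ 3) = Σ C(7,k) p^k (1−p)^(7−k) over k:
  k=0: C(7,0)·0.70^0·0.30^7 = 0.0002187
  k=1: C(7,1)·0.70^1·0.30^6 = 0.0035721
  k=2: C(7,2)·0.70^2·0.30^5 = 0.0250047
  k=3: C(7,3)·0.70^3·0.30^4 = 0.0972405
Total = 0.1260360

0.12604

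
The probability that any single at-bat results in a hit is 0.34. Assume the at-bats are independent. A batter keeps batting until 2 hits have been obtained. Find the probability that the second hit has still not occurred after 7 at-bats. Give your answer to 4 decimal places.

Needing more than 7 at-bats ⇔ fewer than 2 successes in the first 7. With X ~ Binomial(7, 0.34), P(Y > 7) = P(X ≤ 1).
  k=0: C(7,0)·0.34^0·0.66^7 = 0.054552
  k=1: C(7,1)·0.34^1·0.66^6 = 0.196716
P(X ≤ 1) = 0.251268

0.2513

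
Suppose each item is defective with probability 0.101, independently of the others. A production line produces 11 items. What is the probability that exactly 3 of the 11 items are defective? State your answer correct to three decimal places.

X ~ Binomial(n=11, p=0.101).
P(X=3) = C(11,3) · p^3 · (1−p)^8
= 165 · 0.0010303 · 0.42666 = 0.07253

0.073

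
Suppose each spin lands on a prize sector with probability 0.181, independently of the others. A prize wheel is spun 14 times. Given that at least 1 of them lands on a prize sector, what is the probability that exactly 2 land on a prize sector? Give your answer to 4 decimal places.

X ~ Binomial(14, 0.181). Want P(X=2 | X≥1) = P(X=2) / P(X≥1).
P(X=2) = C(14,2)·0.181^2·0.819^12 = 0.271522
P(X≥1) = 1 − 0.061091 = 0.938909
Ratio = 0.271522 / 0.938909 = 0.289189

0.2892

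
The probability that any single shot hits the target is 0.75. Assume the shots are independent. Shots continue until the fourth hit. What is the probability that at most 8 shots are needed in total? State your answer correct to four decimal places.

Finishing within 8 shots ⇔ at least 4 successes in the first 8. With X ~ Binomial(8, 0.75), P(Y ≤ 8) = 1 − P(X ≤ 3).
  k=0: C(8,0)·0.75^0·0.25^8 = 0.000015
  k=1: C(8,1)·0.75^1·0.25^7 = 0.000366
  k=2: C(8,2)·0.75^2·0.25^6 = 0.003845
  k=3: C(8,3)·0.75^3·0.25^5 = 0.023071
1 − 0.027298 = 0.972702

0.9727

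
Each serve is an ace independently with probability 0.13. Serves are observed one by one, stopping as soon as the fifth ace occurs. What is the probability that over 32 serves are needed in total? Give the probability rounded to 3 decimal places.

0.596

Needing more than 32 serves ⇔ fewer than 5 successes in the first 32. With X ~ Binomial(32, 0.13), P(Y > 32) = P(X ≤ 4).
  k=0: C(32,0)·0.13^0·0.87^32 = 0.01160
  k=1: C(32,1)·0.13^1·0.87^31 = 0.05549
  k=2: C(32,2)·0.13^2·0.87^30 = 0.12851
  k=3: C(32,3)·0.13^3·0.87^29 = 0.19203
  k=4: C(32,4)·0.13^4·0.87^28 = 0.20803
P(X ≤ 4) = 0.59567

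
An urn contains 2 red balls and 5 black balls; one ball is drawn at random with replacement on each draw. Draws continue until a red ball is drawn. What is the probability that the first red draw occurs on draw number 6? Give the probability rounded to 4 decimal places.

Geometric (trials to first success), p = 0.285714.
P(Y = 6) = (1−p)^5 · p = 0.18593 · 0.285714 = 0.053124

0.0531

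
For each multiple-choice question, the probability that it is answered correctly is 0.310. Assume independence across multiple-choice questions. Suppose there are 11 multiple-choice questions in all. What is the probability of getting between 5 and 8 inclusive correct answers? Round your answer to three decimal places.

X ~ Binomial(11, 0.31); P(5 ≤ X ≤ 8) = Σ C(11,k) p^k (1−p)^(11−k) over k:
  k=5: C(11,5)·0.31^5·0.69^6 = 0.14274
  k=6: C(11,6)·0.31^6·0.69^5 = 0.06413
  k=7: C(11,7)·0.31^7·0.69^4 = 0.02058
  k=8: C(11,8)·0.31^8·0.69^3 = 0.00462
Total = 0.23207

0.232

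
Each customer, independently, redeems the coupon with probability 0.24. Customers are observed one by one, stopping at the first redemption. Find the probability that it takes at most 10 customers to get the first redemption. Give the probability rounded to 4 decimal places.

0.9357

Y = number of customers to the first success; geometric, p = 0.24.
P(Y ≤ 10) = 1 − (1−p)^10 = 1 − 0.064289 = 0.935711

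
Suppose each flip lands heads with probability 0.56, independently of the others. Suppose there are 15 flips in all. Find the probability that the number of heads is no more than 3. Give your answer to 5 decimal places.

X ~ Binomial(15, 0.56); P(X ≤ 3) = Σ C(15,k) p^k (1−p)^(15−k) over k:
  k=0: C(15,0)·0.56^0·0.44^15 = 0.0000045
  k=1: C(15,1)·0.56^1·0.44^14 = 0.0000856
  k=2: C(15,2)·0.56^2·0.44^13 = 0.0007629
  k=3: C(15,3)·0.56^3·0.44^12 = 0.0042073
Total = 0.0050603

0.00506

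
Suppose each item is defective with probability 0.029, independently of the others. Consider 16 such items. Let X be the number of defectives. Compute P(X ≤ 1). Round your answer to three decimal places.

0.923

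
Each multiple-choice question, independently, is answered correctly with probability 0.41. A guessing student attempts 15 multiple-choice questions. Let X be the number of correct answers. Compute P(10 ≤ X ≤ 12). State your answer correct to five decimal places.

0.04003

X ~ Binomial(15, 0.41); P(10 ≤ X ≤ 12) = Σ C(15,k) p^k (1−p)^(15−k) over k:
  k=10: C(15,10)·0.41^10·0.59^5 = 0.0288173
  k=11: C(15,11)·0.41^11·0.59^4 = 0.0091026
  k=12: C(15,12)·0.41^12·0.59^3 = 0.0021085
Total = 0.0400284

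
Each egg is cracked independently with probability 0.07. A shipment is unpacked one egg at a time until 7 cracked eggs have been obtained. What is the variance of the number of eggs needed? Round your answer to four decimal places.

1328.5714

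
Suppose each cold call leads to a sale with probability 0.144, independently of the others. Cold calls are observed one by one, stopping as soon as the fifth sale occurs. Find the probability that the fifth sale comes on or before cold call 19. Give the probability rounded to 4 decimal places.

0.1269

Finishing within 19 cold calls ⇔ at least 5 successes in the first 19. With X ~ Binomial(19, 0.144), P(Y ≤ 19) = 1 − P(X ≤ 4).
  k=0: C(19,0)·0.144^0·0.856^19 = 0.052120
  k=1: C(19,1)·0.144^1·0.856^18 = 0.166588
  k=2: C(19,2)·0.144^2·0.856^17 = 0.252217
  k=3: C(19,3)·0.144^3·0.856^16 = 0.240432
  k=4: C(19,4)·0.144^4·0.856^15 = 0.161786
1 − 0.873142 = 0.126858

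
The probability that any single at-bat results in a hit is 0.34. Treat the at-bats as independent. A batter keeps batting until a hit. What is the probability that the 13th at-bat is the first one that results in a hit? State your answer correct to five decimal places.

Geometric (trials to first success), p = 0.34.
P(Y = 13) = (1−p)^12 · p = 0.0068317 · 0.34 = 0.0023228

0.00232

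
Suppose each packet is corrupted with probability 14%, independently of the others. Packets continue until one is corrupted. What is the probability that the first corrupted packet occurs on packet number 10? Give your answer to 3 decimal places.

Geometric (trials to first success), p = 0.14.
P(Y = 10) = (1−p)^9 · p = 0.25733 · 0.14 = 0.03603

0.036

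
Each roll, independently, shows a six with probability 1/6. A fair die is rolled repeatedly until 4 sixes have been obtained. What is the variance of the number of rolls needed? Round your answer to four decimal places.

120.0000

Y = total rolls until the fourth success; negative binomial with r=4, p=0.166667.
Var(Y) = r(1−p)/p² = 4·0.833333 / 0.166667² = 120.000000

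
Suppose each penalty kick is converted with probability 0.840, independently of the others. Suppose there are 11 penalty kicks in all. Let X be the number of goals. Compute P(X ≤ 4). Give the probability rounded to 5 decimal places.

X ~ Binomial(11, 0.84); P(X ≤ 4) = Σ C(11,k) p^k (1−p)^(11−k) over k:
  k=0: C(11,0)·0.84^0·0.16^11 = 0.0000000
  k=1: C(11,1)·0.84^1·0.16^10 = 0.0000001
  k=2: C(11,2)·0.84^2·0.16^9 = 0.0000027
  k=3: C(11,3)·0.84^3·0.16^8 = 0.0000420
  k=4: C(11,4)·0.84^4·0.16^7 = 0.0004410
Total = 0.0004858

0.00049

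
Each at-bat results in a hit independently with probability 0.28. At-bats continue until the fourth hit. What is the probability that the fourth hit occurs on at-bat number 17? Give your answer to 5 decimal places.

0.04810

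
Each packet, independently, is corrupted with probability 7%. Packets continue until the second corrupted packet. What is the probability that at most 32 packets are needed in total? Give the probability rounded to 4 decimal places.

0.6658

Finishing within 32 packets ⇔ at least 2 successes in the first 32. With X ~ Binomial(32, 0.07), P(Y ≤ 32) = 1 − P(X ≤ 1).
  k=0: C(32,0)·0.07^0·0.93^32 = 0.098052
  k=1: C(32,1)·0.07^1·0.93^31 = 0.236167
1 − 0.334219 = 0.665781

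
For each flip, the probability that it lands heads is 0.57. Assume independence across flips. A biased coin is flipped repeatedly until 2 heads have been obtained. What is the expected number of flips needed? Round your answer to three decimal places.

Y = total flips until the second success; negative binomial with r=2, p=0.57.
E[Y] = r / p = 2 / 0.57 = 3.50877

3.509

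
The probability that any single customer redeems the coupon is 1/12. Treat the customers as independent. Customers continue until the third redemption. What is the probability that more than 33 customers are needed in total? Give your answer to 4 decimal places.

Needing more than 33 customers ⇔ fewer than 3 successes in the first 33. With X ~ Binomial(33, 0.083333), P(Y > 33) = P(X ≤ 2).
  k=0: C(33,0)·0.083333^0·0.916667^33 = 0.056621
  k=1: C(33,1)·0.083333^1·0.916667^32 = 0.169863
  k=2: C(33,2)·0.083333^2·0.916667^31 = 0.247073
P(X ≤ 2) = 0.473557

0.4736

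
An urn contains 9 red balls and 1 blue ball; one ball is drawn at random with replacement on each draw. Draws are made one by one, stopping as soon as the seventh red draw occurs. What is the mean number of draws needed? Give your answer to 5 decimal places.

Y = total draws until the seventh success; negative binomial with r=7, p=0.90.
E[Y] = r / p = 7 / 0.90 = 7.7777778

7.77778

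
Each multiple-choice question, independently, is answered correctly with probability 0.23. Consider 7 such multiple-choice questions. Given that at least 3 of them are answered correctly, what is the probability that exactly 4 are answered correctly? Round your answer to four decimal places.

X ~ Binomial(7, 0.23). Want P(X=4 | X≥3) = P(X=4) / P(X≥3).
P(X=4) = C(7,4)·0.23^4·0.77^3 = 0.044715
P(X≥3) = 1 − 0.160485 − 0.335560 − 0.300697 = 0.203258
Ratio = 0.044715 / 0.203258 = 0.219990

0.2200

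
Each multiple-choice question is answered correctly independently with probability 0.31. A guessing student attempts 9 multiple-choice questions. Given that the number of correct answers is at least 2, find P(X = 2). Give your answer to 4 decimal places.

0.3137

X ~ Binomial(9, 0.31). Want P(X=2 | X≥2) = P(X=2) / P(X≥2).
P(X=2) = C(9,2)·0.31^2·0.69^7 = 0.257614
P(X≥2) = 1 − 0.035452 − 0.143350 = 0.821198
Ratio = 0.257614 / 0.821198 = 0.313705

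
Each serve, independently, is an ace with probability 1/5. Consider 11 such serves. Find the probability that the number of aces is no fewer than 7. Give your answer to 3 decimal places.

0.002

X ~ Binomial(11, 0.20); P(X ≥ 7) = Σ C(11,k) p^k (1−p)^(11−k) over k:
  k=7: C(11,7)·0.20^7·0.80^4 = 0.00173
  k=8: C(11,8)·0.20^8·0.80^3 = 0.00022
  k=9: C(11,9)·0.20^9·0.80^2 = 0.00002
  k=10: C(11,10)·0.20^10·0.80^1 = 0.00000
  k=11: C(11,11)·0.20^11·0.80^0 = 0.00000
Total = 0.00197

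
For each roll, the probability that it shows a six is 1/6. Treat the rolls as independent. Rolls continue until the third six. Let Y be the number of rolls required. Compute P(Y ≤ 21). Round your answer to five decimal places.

Finishing within 21 rolls ⇔ at least 3 successes in the first 21. With X ~ Binomial(21, 0.166667), P(Y ≤ 21) = 1 − P(X ≤ 2).
  k=0: C(21,0)·0.166667^0·0.833333^21 = 0.0217367
  k=1: C(21,1)·0.166667^1·0.833333^20 = 0.0912942
  k=2: C(21,2)·0.166667^2·0.833333^19 = 0.1825884
1 − 0.2956193 = 0.7043807

0.70438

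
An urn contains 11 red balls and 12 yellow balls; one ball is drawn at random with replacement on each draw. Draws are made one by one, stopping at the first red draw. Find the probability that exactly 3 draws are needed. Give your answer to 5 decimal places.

0.13019

Geometric (trials to first success), p = 0.478261.
P(Y = 3) = (1−p)^2 · p = 0.27221 · 0.478261 = 0.1301882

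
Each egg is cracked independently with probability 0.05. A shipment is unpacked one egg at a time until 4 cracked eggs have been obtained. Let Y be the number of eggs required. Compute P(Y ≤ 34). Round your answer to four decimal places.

Finishing within 34 eggs ⇔ at least 4 successes in the first 34. With X ~ Binomial(34, 0.05), P(Y ≤ 34) = 1 − P(X ≤ 3).
  k=0: C(34,0)·0.05^0·0.95^34 = 0.174825
  k=1: C(34,1)·0.05^1·0.95^33 = 0.312844
  k=2: C(34,2)·0.05^2·0.95^32 = 0.271680
  k=3: C(34,3)·0.05^3·0.95^31 = 0.152522
1 − 0.911871 = 0.088129

0.0881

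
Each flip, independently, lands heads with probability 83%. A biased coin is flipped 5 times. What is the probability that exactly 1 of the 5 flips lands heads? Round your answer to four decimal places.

X ~ Binomial(n=5, p=0.83).
P(X=1) = C(5,1) · p^1 · (1−p)^4
= 5 · 0.83 · 0.00083521 = 0.003466

0.0035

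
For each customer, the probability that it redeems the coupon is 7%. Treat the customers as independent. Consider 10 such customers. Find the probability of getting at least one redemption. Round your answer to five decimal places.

P(at least one) = 1 − P(none) = 1 − (1 − 0.07)^10
= 1 − 0.4839823 = 0.5160177

0.51602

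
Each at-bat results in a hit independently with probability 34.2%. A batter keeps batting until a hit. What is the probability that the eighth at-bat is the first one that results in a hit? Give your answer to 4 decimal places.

Geometric (trials to first success), p = 0.342.
P(Y = 8) = (1−p)^7 · p = 0.053405 · 0.342 = 0.018264

0.0183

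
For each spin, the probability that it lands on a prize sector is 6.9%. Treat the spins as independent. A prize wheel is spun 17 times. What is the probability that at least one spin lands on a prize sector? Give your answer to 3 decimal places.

0.703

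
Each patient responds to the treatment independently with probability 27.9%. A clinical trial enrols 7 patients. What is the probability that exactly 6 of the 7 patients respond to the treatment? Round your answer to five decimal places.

0.00238

X ~ Binomial(n=7, p=0.279).
P(X=6) = C(7,6) · p^6 · (1−p)^1
= 7 · 0.00047166 · 0.721 = 0.0023804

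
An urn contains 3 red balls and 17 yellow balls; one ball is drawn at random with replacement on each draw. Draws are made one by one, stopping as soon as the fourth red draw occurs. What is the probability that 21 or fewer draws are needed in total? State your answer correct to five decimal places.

Finishing within 21 draws ⇔ at least 4 successes in the first 21. With X ~ Binomial(21, 0.15), P(Y ≤ 21) = 1 − P(X ≤ 3).
  k=0: C(21,0)·0.15^0·0.85^21 = 0.0329456
  k=1: C(21,1)·0.15^1·0.85^20 = 0.1220925
  k=2: C(21,2)·0.15^2·0.85^19 = 0.2154574
  k=3: C(21,3)·0.15^3·0.85^18 = 0.2408053
1 − 0.6113008 = 0.3886992

0.38870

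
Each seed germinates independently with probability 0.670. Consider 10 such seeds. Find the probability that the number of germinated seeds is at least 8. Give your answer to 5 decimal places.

X ~ Binomial(10, 0.67); P(X ≥ 8) = Σ C(10,k) p^k (1−p)^(10−k) over k:
  k=8: C(10,8)·0.67^8·0.33^2 = 0.1989935
  k=9: C(10,9)·0.67^9·0.33^1 = 0.0897816
  k=10: C(10,10)·0.67^10·0.33^0 = 0.0182284
Total = 0.3070034

0.30700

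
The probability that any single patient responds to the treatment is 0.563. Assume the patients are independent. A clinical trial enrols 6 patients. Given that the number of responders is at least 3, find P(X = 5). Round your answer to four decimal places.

X ~ Binomial(6, 0.563). Want P(X=5 | X≥3) = P(X=5) / P(X≥3).
P(X=5) = C(6,5)·0.563^5·0.437^1 = 0.148311
P(X≥3) = 1 − 0.006964 − 0.053835 − 0.173394 = 0.765806
Ratio = 0.148311 / 0.765806 = 0.193667

0.1937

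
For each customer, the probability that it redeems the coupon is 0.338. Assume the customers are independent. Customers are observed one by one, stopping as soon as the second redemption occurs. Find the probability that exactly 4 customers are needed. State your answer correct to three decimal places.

Y = trial on which the second success occurs; negative binomial, r=2, p=0.338.
P(Y=4) = C(3,1) · p^2 · (1−p)^2
= 3 · 0.11424 · 0.43824 = 0.15020

0.150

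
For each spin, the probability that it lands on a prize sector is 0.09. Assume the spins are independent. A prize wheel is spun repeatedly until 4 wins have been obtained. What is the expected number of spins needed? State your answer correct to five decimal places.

44.44444

Y = total spins until the fourth success; negative binomial with r=4, p=0.09.
E[Y] = r / p = 4 / 0.09 = 44.4444444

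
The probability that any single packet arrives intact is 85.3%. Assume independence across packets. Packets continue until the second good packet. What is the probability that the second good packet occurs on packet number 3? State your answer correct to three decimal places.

0.214

Y = trial on which the second success occurs; negative binomial, r=2, p=0.853.
P(Y=3) = C(2,1) · p^2 · (1−p)^1
= 2 · 0.72761 · 0.147 = 0.21392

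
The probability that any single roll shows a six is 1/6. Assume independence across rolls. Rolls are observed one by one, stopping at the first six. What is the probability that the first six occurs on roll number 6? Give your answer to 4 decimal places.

Geometric (trials to first success), p = 0.166667.
P(Y = 6) = (1−p)^5 · p = 0.40188 · 0.166667 = 0.066980

0.0670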